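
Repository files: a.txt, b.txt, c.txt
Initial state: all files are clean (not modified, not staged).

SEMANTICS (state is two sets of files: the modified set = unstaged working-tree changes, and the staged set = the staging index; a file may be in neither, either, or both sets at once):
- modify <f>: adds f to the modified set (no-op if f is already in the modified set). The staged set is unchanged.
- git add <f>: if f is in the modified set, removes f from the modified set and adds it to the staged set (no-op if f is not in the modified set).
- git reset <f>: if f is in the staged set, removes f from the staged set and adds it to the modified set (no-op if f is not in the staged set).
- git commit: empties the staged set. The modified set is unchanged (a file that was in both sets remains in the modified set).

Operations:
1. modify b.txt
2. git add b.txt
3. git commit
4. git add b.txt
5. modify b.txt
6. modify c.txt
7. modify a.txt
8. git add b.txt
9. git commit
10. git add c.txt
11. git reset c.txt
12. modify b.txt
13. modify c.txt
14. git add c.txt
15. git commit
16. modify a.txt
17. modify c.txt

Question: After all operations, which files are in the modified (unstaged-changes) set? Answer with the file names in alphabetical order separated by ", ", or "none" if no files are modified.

After op 1 (modify b.txt): modified={b.txt} staged={none}
After op 2 (git add b.txt): modified={none} staged={b.txt}
After op 3 (git commit): modified={none} staged={none}
After op 4 (git add b.txt): modified={none} staged={none}
After op 5 (modify b.txt): modified={b.txt} staged={none}
After op 6 (modify c.txt): modified={b.txt, c.txt} staged={none}
After op 7 (modify a.txt): modified={a.txt, b.txt, c.txt} staged={none}
After op 8 (git add b.txt): modified={a.txt, c.txt} staged={b.txt}
After op 9 (git commit): modified={a.txt, c.txt} staged={none}
After op 10 (git add c.txt): modified={a.txt} staged={c.txt}
After op 11 (git reset c.txt): modified={a.txt, c.txt} staged={none}
After op 12 (modify b.txt): modified={a.txt, b.txt, c.txt} staged={none}
After op 13 (modify c.txt): modified={a.txt, b.txt, c.txt} staged={none}
After op 14 (git add c.txt): modified={a.txt, b.txt} staged={c.txt}
After op 15 (git commit): modified={a.txt, b.txt} staged={none}
After op 16 (modify a.txt): modified={a.txt, b.txt} staged={none}
After op 17 (modify c.txt): modified={a.txt, b.txt, c.txt} staged={none}

Answer: a.txt, b.txt, c.txt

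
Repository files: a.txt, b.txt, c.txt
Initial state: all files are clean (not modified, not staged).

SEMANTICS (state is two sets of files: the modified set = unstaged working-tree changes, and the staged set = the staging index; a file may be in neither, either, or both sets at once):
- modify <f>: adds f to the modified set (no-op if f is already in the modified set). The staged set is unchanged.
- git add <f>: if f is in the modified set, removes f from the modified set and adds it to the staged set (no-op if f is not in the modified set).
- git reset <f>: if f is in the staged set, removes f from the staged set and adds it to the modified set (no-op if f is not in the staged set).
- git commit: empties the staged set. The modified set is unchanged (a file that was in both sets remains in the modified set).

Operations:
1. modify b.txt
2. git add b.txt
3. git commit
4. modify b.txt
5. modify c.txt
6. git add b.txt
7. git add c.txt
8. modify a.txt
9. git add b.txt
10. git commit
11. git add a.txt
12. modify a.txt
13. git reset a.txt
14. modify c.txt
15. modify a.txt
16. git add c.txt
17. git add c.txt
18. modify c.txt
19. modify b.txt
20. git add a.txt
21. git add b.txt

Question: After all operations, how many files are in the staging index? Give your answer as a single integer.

Answer: 3

Derivation:
After op 1 (modify b.txt): modified={b.txt} staged={none}
After op 2 (git add b.txt): modified={none} staged={b.txt}
After op 3 (git commit): modified={none} staged={none}
After op 4 (modify b.txt): modified={b.txt} staged={none}
After op 5 (modify c.txt): modified={b.txt, c.txt} staged={none}
After op 6 (git add b.txt): modified={c.txt} staged={b.txt}
After op 7 (git add c.txt): modified={none} staged={b.txt, c.txt}
After op 8 (modify a.txt): modified={a.txt} staged={b.txt, c.txt}
After op 9 (git add b.txt): modified={a.txt} staged={b.txt, c.txt}
After op 10 (git commit): modified={a.txt} staged={none}
After op 11 (git add a.txt): modified={none} staged={a.txt}
After op 12 (modify a.txt): modified={a.txt} staged={a.txt}
After op 13 (git reset a.txt): modified={a.txt} staged={none}
After op 14 (modify c.txt): modified={a.txt, c.txt} staged={none}
After op 15 (modify a.txt): modified={a.txt, c.txt} staged={none}
After op 16 (git add c.txt): modified={a.txt} staged={c.txt}
After op 17 (git add c.txt): modified={a.txt} staged={c.txt}
After op 18 (modify c.txt): modified={a.txt, c.txt} staged={c.txt}
After op 19 (modify b.txt): modified={a.txt, b.txt, c.txt} staged={c.txt}
After op 20 (git add a.txt): modified={b.txt, c.txt} staged={a.txt, c.txt}
After op 21 (git add b.txt): modified={c.txt} staged={a.txt, b.txt, c.txt}
Final staged set: {a.txt, b.txt, c.txt} -> count=3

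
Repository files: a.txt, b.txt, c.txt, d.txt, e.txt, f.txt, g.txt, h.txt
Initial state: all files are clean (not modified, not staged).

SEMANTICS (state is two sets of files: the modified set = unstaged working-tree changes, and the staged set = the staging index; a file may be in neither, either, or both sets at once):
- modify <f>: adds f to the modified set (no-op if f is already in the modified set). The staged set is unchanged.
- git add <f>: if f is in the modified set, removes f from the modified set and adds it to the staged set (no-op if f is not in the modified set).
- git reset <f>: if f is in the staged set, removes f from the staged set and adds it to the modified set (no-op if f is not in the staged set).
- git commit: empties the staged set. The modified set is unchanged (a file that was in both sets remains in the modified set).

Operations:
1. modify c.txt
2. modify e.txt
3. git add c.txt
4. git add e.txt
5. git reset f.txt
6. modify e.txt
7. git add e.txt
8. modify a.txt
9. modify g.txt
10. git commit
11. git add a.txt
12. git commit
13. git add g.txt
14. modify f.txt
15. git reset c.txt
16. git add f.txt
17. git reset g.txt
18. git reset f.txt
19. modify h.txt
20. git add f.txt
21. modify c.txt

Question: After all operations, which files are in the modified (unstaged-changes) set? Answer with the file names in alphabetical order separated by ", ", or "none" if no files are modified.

Answer: c.txt, g.txt, h.txt

Derivation:
After op 1 (modify c.txt): modified={c.txt} staged={none}
After op 2 (modify e.txt): modified={c.txt, e.txt} staged={none}
After op 3 (git add c.txt): modified={e.txt} staged={c.txt}
After op 4 (git add e.txt): modified={none} staged={c.txt, e.txt}
After op 5 (git reset f.txt): modified={none} staged={c.txt, e.txt}
After op 6 (modify e.txt): modified={e.txt} staged={c.txt, e.txt}
After op 7 (git add e.txt): modified={none} staged={c.txt, e.txt}
After op 8 (modify a.txt): modified={a.txt} staged={c.txt, e.txt}
After op 9 (modify g.txt): modified={a.txt, g.txt} staged={c.txt, e.txt}
After op 10 (git commit): modified={a.txt, g.txt} staged={none}
After op 11 (git add a.txt): modified={g.txt} staged={a.txt}
After op 12 (git commit): modified={g.txt} staged={none}
After op 13 (git add g.txt): modified={none} staged={g.txt}
After op 14 (modify f.txt): modified={f.txt} staged={g.txt}
After op 15 (git reset c.txt): modified={f.txt} staged={g.txt}
After op 16 (git add f.txt): modified={none} staged={f.txt, g.txt}
After op 17 (git reset g.txt): modified={g.txt} staged={f.txt}
After op 18 (git reset f.txt): modified={f.txt, g.txt} staged={none}
After op 19 (modify h.txt): modified={f.txt, g.txt, h.txt} staged={none}
After op 20 (git add f.txt): modified={g.txt, h.txt} staged={f.txt}
After op 21 (modify c.txt): modified={c.txt, g.txt, h.txt} staged={f.txt}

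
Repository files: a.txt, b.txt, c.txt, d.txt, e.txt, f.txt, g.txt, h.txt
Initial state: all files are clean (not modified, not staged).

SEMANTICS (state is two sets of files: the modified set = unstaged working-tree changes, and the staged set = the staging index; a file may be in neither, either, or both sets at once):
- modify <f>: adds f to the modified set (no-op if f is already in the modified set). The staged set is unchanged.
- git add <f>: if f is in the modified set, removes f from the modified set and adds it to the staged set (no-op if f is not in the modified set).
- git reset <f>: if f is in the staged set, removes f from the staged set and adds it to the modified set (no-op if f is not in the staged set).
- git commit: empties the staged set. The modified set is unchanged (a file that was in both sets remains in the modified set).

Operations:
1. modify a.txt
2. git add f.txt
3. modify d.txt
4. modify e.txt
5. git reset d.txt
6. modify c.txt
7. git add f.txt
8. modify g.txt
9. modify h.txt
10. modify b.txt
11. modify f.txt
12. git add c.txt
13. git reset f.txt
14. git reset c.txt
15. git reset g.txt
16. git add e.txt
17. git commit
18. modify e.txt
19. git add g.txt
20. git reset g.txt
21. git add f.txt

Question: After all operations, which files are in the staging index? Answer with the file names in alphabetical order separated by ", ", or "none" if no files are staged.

After op 1 (modify a.txt): modified={a.txt} staged={none}
After op 2 (git add f.txt): modified={a.txt} staged={none}
After op 3 (modify d.txt): modified={a.txt, d.txt} staged={none}
After op 4 (modify e.txt): modified={a.txt, d.txt, e.txt} staged={none}
After op 5 (git reset d.txt): modified={a.txt, d.txt, e.txt} staged={none}
After op 6 (modify c.txt): modified={a.txt, c.txt, d.txt, e.txt} staged={none}
After op 7 (git add f.txt): modified={a.txt, c.txt, d.txt, e.txt} staged={none}
After op 8 (modify g.txt): modified={a.txt, c.txt, d.txt, e.txt, g.txt} staged={none}
After op 9 (modify h.txt): modified={a.txt, c.txt, d.txt, e.txt, g.txt, h.txt} staged={none}
After op 10 (modify b.txt): modified={a.txt, b.txt, c.txt, d.txt, e.txt, g.txt, h.txt} staged={none}
After op 11 (modify f.txt): modified={a.txt, b.txt, c.txt, d.txt, e.txt, f.txt, g.txt, h.txt} staged={none}
After op 12 (git add c.txt): modified={a.txt, b.txt, d.txt, e.txt, f.txt, g.txt, h.txt} staged={c.txt}
After op 13 (git reset f.txt): modified={a.txt, b.txt, d.txt, e.txt, f.txt, g.txt, h.txt} staged={c.txt}
After op 14 (git reset c.txt): modified={a.txt, b.txt, c.txt, d.txt, e.txt, f.txt, g.txt, h.txt} staged={none}
After op 15 (git reset g.txt): modified={a.txt, b.txt, c.txt, d.txt, e.txt, f.txt, g.txt, h.txt} staged={none}
After op 16 (git add e.txt): modified={a.txt, b.txt, c.txt, d.txt, f.txt, g.txt, h.txt} staged={e.txt}
After op 17 (git commit): modified={a.txt, b.txt, c.txt, d.txt, f.txt, g.txt, h.txt} staged={none}
After op 18 (modify e.txt): modified={a.txt, b.txt, c.txt, d.txt, e.txt, f.txt, g.txt, h.txt} staged={none}
After op 19 (git add g.txt): modified={a.txt, b.txt, c.txt, d.txt, e.txt, f.txt, h.txt} staged={g.txt}
After op 20 (git reset g.txt): modified={a.txt, b.txt, c.txt, d.txt, e.txt, f.txt, g.txt, h.txt} staged={none}
After op 21 (git add f.txt): modified={a.txt, b.txt, c.txt, d.txt, e.txt, g.txt, h.txt} staged={f.txt}

Answer: f.txt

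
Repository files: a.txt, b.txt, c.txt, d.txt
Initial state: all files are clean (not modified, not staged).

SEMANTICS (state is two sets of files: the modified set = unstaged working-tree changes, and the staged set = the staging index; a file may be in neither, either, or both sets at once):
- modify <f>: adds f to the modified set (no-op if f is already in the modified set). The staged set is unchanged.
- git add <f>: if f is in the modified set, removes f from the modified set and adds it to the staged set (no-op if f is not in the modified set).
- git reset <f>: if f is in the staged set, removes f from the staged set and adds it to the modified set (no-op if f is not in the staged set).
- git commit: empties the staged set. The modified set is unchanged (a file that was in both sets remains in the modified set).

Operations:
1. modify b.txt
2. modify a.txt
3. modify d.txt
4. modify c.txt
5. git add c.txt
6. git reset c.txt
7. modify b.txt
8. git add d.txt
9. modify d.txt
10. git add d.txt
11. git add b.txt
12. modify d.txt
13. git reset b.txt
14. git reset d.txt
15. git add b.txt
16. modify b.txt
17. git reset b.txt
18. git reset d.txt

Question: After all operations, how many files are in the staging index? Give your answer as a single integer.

Answer: 0

Derivation:
After op 1 (modify b.txt): modified={b.txt} staged={none}
After op 2 (modify a.txt): modified={a.txt, b.txt} staged={none}
After op 3 (modify d.txt): modified={a.txt, b.txt, d.txt} staged={none}
After op 4 (modify c.txt): modified={a.txt, b.txt, c.txt, d.txt} staged={none}
After op 5 (git add c.txt): modified={a.txt, b.txt, d.txt} staged={c.txt}
After op 6 (git reset c.txt): modified={a.txt, b.txt, c.txt, d.txt} staged={none}
After op 7 (modify b.txt): modified={a.txt, b.txt, c.txt, d.txt} staged={none}
After op 8 (git add d.txt): modified={a.txt, b.txt, c.txt} staged={d.txt}
After op 9 (modify d.txt): modified={a.txt, b.txt, c.txt, d.txt} staged={d.txt}
After op 10 (git add d.txt): modified={a.txt, b.txt, c.txt} staged={d.txt}
After op 11 (git add b.txt): modified={a.txt, c.txt} staged={b.txt, d.txt}
After op 12 (modify d.txt): modified={a.txt, c.txt, d.txt} staged={b.txt, d.txt}
After op 13 (git reset b.txt): modified={a.txt, b.txt, c.txt, d.txt} staged={d.txt}
After op 14 (git reset d.txt): modified={a.txt, b.txt, c.txt, d.txt} staged={none}
After op 15 (git add b.txt): modified={a.txt, c.txt, d.txt} staged={b.txt}
After op 16 (modify b.txt): modified={a.txt, b.txt, c.txt, d.txt} staged={b.txt}
After op 17 (git reset b.txt): modified={a.txt, b.txt, c.txt, d.txt} staged={none}
After op 18 (git reset d.txt): modified={a.txt, b.txt, c.txt, d.txt} staged={none}
Final staged set: {none} -> count=0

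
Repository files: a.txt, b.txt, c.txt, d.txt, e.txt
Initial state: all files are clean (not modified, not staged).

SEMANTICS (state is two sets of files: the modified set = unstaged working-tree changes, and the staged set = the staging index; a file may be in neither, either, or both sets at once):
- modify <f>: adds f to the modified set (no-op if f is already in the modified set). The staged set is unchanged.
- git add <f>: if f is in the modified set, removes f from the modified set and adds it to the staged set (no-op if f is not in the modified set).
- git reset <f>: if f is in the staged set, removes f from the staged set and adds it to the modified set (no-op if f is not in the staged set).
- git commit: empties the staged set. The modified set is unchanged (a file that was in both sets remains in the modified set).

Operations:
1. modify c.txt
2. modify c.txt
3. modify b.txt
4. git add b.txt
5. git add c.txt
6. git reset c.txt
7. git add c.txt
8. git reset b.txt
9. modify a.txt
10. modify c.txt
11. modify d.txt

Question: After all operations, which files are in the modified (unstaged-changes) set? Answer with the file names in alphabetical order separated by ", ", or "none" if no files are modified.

Answer: a.txt, b.txt, c.txt, d.txt

Derivation:
After op 1 (modify c.txt): modified={c.txt} staged={none}
After op 2 (modify c.txt): modified={c.txt} staged={none}
After op 3 (modify b.txt): modified={b.txt, c.txt} staged={none}
After op 4 (git add b.txt): modified={c.txt} staged={b.txt}
After op 5 (git add c.txt): modified={none} staged={b.txt, c.txt}
After op 6 (git reset c.txt): modified={c.txt} staged={b.txt}
After op 7 (git add c.txt): modified={none} staged={b.txt, c.txt}
After op 8 (git reset b.txt): modified={b.txt} staged={c.txt}
After op 9 (modify a.txt): modified={a.txt, b.txt} staged={c.txt}
After op 10 (modify c.txt): modified={a.txt, b.txt, c.txt} staged={c.txt}
After op 11 (modify d.txt): modified={a.txt, b.txt, c.txt, d.txt} staged={c.txt}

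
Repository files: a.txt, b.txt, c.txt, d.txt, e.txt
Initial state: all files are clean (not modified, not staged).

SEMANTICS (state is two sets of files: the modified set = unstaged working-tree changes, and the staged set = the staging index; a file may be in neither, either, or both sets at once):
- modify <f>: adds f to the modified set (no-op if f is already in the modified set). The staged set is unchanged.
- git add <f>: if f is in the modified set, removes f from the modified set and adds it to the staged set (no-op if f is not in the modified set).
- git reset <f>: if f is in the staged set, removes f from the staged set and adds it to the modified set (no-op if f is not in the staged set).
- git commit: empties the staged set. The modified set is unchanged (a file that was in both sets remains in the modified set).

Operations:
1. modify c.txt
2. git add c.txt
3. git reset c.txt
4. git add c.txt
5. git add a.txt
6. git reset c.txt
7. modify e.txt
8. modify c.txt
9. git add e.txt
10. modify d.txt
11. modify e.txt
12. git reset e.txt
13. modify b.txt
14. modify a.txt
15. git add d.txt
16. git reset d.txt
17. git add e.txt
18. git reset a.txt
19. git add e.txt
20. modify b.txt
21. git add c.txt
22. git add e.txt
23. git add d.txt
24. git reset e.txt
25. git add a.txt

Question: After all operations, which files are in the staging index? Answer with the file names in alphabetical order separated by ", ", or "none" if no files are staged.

Answer: a.txt, c.txt, d.txt

Derivation:
After op 1 (modify c.txt): modified={c.txt} staged={none}
After op 2 (git add c.txt): modified={none} staged={c.txt}
After op 3 (git reset c.txt): modified={c.txt} staged={none}
After op 4 (git add c.txt): modified={none} staged={c.txt}
After op 5 (git add a.txt): modified={none} staged={c.txt}
After op 6 (git reset c.txt): modified={c.txt} staged={none}
After op 7 (modify e.txt): modified={c.txt, e.txt} staged={none}
After op 8 (modify c.txt): modified={c.txt, e.txt} staged={none}
After op 9 (git add e.txt): modified={c.txt} staged={e.txt}
After op 10 (modify d.txt): modified={c.txt, d.txt} staged={e.txt}
After op 11 (modify e.txt): modified={c.txt, d.txt, e.txt} staged={e.txt}
After op 12 (git reset e.txt): modified={c.txt, d.txt, e.txt} staged={none}
After op 13 (modify b.txt): modified={b.txt, c.txt, d.txt, e.txt} staged={none}
After op 14 (modify a.txt): modified={a.txt, b.txt, c.txt, d.txt, e.txt} staged={none}
After op 15 (git add d.txt): modified={a.txt, b.txt, c.txt, e.txt} staged={d.txt}
After op 16 (git reset d.txt): modified={a.txt, b.txt, c.txt, d.txt, e.txt} staged={none}
After op 17 (git add e.txt): modified={a.txt, b.txt, c.txt, d.txt} staged={e.txt}
After op 18 (git reset a.txt): modified={a.txt, b.txt, c.txt, d.txt} staged={e.txt}
After op 19 (git add e.txt): modified={a.txt, b.txt, c.txt, d.txt} staged={e.txt}
After op 20 (modify b.txt): modified={a.txt, b.txt, c.txt, d.txt} staged={e.txt}
After op 21 (git add c.txt): modified={a.txt, b.txt, d.txt} staged={c.txt, e.txt}
After op 22 (git add e.txt): modified={a.txt, b.txt, d.txt} staged={c.txt, e.txt}
After op 23 (git add d.txt): modified={a.txt, b.txt} staged={c.txt, d.txt, e.txt}
After op 24 (git reset e.txt): modified={a.txt, b.txt, e.txt} staged={c.txt, d.txt}
After op 25 (git add a.txt): modified={b.txt, e.txt} staged={a.txt, c.txt, d.txt}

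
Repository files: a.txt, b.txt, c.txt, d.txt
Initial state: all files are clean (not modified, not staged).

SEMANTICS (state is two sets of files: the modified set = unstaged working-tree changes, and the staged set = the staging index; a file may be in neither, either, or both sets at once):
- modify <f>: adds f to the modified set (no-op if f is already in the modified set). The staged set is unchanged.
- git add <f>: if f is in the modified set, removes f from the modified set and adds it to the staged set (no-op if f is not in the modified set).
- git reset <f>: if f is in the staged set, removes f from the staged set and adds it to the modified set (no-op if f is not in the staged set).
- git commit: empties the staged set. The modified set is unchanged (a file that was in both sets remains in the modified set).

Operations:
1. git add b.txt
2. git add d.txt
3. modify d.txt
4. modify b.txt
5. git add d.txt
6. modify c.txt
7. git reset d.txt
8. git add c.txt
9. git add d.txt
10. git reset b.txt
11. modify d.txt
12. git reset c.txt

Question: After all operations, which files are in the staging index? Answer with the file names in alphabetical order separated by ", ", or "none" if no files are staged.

After op 1 (git add b.txt): modified={none} staged={none}
After op 2 (git add d.txt): modified={none} staged={none}
After op 3 (modify d.txt): modified={d.txt} staged={none}
After op 4 (modify b.txt): modified={b.txt, d.txt} staged={none}
After op 5 (git add d.txt): modified={b.txt} staged={d.txt}
After op 6 (modify c.txt): modified={b.txt, c.txt} staged={d.txt}
After op 7 (git reset d.txt): modified={b.txt, c.txt, d.txt} staged={none}
After op 8 (git add c.txt): modified={b.txt, d.txt} staged={c.txt}
After op 9 (git add d.txt): modified={b.txt} staged={c.txt, d.txt}
After op 10 (git reset b.txt): modified={b.txt} staged={c.txt, d.txt}
After op 11 (modify d.txt): modified={b.txt, d.txt} staged={c.txt, d.txt}
After op 12 (git reset c.txt): modified={b.txt, c.txt, d.txt} staged={d.txt}

Answer: d.txt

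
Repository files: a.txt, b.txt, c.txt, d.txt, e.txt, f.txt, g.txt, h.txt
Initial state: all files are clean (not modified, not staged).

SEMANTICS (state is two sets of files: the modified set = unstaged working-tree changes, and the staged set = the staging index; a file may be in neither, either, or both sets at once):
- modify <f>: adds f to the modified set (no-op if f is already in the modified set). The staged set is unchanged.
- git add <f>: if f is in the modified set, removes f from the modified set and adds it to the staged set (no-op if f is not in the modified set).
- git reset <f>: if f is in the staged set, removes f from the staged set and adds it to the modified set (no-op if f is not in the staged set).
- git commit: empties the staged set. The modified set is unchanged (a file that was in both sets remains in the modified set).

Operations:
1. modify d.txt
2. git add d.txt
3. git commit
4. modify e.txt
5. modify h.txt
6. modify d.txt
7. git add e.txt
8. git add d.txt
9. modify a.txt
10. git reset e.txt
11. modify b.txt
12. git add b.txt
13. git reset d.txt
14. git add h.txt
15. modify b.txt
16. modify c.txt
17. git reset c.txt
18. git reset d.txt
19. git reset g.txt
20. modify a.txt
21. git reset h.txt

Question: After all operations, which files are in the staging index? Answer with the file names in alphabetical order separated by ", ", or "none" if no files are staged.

Answer: b.txt

Derivation:
After op 1 (modify d.txt): modified={d.txt} staged={none}
After op 2 (git add d.txt): modified={none} staged={d.txt}
After op 3 (git commit): modified={none} staged={none}
After op 4 (modify e.txt): modified={e.txt} staged={none}
After op 5 (modify h.txt): modified={e.txt, h.txt} staged={none}
After op 6 (modify d.txt): modified={d.txt, e.txt, h.txt} staged={none}
After op 7 (git add e.txt): modified={d.txt, h.txt} staged={e.txt}
After op 8 (git add d.txt): modified={h.txt} staged={d.txt, e.txt}
After op 9 (modify a.txt): modified={a.txt, h.txt} staged={d.txt, e.txt}
After op 10 (git reset e.txt): modified={a.txt, e.txt, h.txt} staged={d.txt}
After op 11 (modify b.txt): modified={a.txt, b.txt, e.txt, h.txt} staged={d.txt}
After op 12 (git add b.txt): modified={a.txt, e.txt, h.txt} staged={b.txt, d.txt}
After op 13 (git reset d.txt): modified={a.txt, d.txt, e.txt, h.txt} staged={b.txt}
After op 14 (git add h.txt): modified={a.txt, d.txt, e.txt} staged={b.txt, h.txt}
After op 15 (modify b.txt): modified={a.txt, b.txt, d.txt, e.txt} staged={b.txt, h.txt}
After op 16 (modify c.txt): modified={a.txt, b.txt, c.txt, d.txt, e.txt} staged={b.txt, h.txt}
After op 17 (git reset c.txt): modified={a.txt, b.txt, c.txt, d.txt, e.txt} staged={b.txt, h.txt}
After op 18 (git reset d.txt): modified={a.txt, b.txt, c.txt, d.txt, e.txt} staged={b.txt, h.txt}
After op 19 (git reset g.txt): modified={a.txt, b.txt, c.txt, d.txt, e.txt} staged={b.txt, h.txt}
After op 20 (modify a.txt): modified={a.txt, b.txt, c.txt, d.txt, e.txt} staged={b.txt, h.txt}
After op 21 (git reset h.txt): modified={a.txt, b.txt, c.txt, d.txt, e.txt, h.txt} staged={b.txt}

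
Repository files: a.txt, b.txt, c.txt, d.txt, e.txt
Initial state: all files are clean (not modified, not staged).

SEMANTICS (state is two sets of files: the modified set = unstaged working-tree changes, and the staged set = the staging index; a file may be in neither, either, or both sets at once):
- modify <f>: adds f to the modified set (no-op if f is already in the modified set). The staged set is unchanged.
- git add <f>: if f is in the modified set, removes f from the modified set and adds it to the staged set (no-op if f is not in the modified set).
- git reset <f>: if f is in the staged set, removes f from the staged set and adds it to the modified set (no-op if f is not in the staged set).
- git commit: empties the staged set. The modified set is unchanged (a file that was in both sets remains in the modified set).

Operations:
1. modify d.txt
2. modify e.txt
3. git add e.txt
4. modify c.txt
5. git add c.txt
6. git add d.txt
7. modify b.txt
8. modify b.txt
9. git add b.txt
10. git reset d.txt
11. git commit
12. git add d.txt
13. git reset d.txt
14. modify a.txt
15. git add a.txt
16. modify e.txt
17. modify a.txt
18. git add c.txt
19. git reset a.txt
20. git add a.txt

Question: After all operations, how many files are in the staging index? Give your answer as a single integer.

Answer: 1

Derivation:
After op 1 (modify d.txt): modified={d.txt} staged={none}
After op 2 (modify e.txt): modified={d.txt, e.txt} staged={none}
After op 3 (git add e.txt): modified={d.txt} staged={e.txt}
After op 4 (modify c.txt): modified={c.txt, d.txt} staged={e.txt}
After op 5 (git add c.txt): modified={d.txt} staged={c.txt, e.txt}
After op 6 (git add d.txt): modified={none} staged={c.txt, d.txt, e.txt}
After op 7 (modify b.txt): modified={b.txt} staged={c.txt, d.txt, e.txt}
After op 8 (modify b.txt): modified={b.txt} staged={c.txt, d.txt, e.txt}
After op 9 (git add b.txt): modified={none} staged={b.txt, c.txt, d.txt, e.txt}
After op 10 (git reset d.txt): modified={d.txt} staged={b.txt, c.txt, e.txt}
After op 11 (git commit): modified={d.txt} staged={none}
After op 12 (git add d.txt): modified={none} staged={d.txt}
After op 13 (git reset d.txt): modified={d.txt} staged={none}
After op 14 (modify a.txt): modified={a.txt, d.txt} staged={none}
After op 15 (git add a.txt): modified={d.txt} staged={a.txt}
After op 16 (modify e.txt): modified={d.txt, e.txt} staged={a.txt}
After op 17 (modify a.txt): modified={a.txt, d.txt, e.txt} staged={a.txt}
After op 18 (git add c.txt): modified={a.txt, d.txt, e.txt} staged={a.txt}
After op 19 (git reset a.txt): modified={a.txt, d.txt, e.txt} staged={none}
After op 20 (git add a.txt): modified={d.txt, e.txt} staged={a.txt}
Final staged set: {a.txt} -> count=1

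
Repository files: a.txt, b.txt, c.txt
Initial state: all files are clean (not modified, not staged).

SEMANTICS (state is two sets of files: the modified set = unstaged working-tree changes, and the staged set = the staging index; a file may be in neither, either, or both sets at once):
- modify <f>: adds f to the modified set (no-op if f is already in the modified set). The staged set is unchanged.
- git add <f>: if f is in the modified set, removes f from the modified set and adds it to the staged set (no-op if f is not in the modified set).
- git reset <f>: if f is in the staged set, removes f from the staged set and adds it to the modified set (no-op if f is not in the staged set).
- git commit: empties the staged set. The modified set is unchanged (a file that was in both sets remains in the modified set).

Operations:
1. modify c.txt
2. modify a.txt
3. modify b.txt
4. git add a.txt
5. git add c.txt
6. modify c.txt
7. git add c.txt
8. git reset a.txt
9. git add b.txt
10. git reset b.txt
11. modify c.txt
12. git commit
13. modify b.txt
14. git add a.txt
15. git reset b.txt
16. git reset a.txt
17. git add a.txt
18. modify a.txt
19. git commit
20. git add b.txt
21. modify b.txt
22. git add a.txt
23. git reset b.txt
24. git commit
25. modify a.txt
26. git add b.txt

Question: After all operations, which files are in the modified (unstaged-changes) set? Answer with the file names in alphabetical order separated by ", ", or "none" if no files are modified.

Answer: a.txt, c.txt

Derivation:
After op 1 (modify c.txt): modified={c.txt} staged={none}
After op 2 (modify a.txt): modified={a.txt, c.txt} staged={none}
After op 3 (modify b.txt): modified={a.txt, b.txt, c.txt} staged={none}
After op 4 (git add a.txt): modified={b.txt, c.txt} staged={a.txt}
After op 5 (git add c.txt): modified={b.txt} staged={a.txt, c.txt}
After op 6 (modify c.txt): modified={b.txt, c.txt} staged={a.txt, c.txt}
After op 7 (git add c.txt): modified={b.txt} staged={a.txt, c.txt}
After op 8 (git reset a.txt): modified={a.txt, b.txt} staged={c.txt}
After op 9 (git add b.txt): modified={a.txt} staged={b.txt, c.txt}
After op 10 (git reset b.txt): modified={a.txt, b.txt} staged={c.txt}
After op 11 (modify c.txt): modified={a.txt, b.txt, c.txt} staged={c.txt}
After op 12 (git commit): modified={a.txt, b.txt, c.txt} staged={none}
After op 13 (modify b.txt): modified={a.txt, b.txt, c.txt} staged={none}
After op 14 (git add a.txt): modified={b.txt, c.txt} staged={a.txt}
After op 15 (git reset b.txt): modified={b.txt, c.txt} staged={a.txt}
After op 16 (git reset a.txt): modified={a.txt, b.txt, c.txt} staged={none}
After op 17 (git add a.txt): modified={b.txt, c.txt} staged={a.txt}
After op 18 (modify a.txt): modified={a.txt, b.txt, c.txt} staged={a.txt}
After op 19 (git commit): modified={a.txt, b.txt, c.txt} staged={none}
After op 20 (git add b.txt): modified={a.txt, c.txt} staged={b.txt}
After op 21 (modify b.txt): modified={a.txt, b.txt, c.txt} staged={b.txt}
After op 22 (git add a.txt): modified={b.txt, c.txt} staged={a.txt, b.txt}
After op 23 (git reset b.txt): modified={b.txt, c.txt} staged={a.txt}
After op 24 (git commit): modified={b.txt, c.txt} staged={none}
After op 25 (modify a.txt): modified={a.txt, b.txt, c.txt} staged={none}
After op 26 (git add b.txt): modified={a.txt, c.txt} staged={b.txt}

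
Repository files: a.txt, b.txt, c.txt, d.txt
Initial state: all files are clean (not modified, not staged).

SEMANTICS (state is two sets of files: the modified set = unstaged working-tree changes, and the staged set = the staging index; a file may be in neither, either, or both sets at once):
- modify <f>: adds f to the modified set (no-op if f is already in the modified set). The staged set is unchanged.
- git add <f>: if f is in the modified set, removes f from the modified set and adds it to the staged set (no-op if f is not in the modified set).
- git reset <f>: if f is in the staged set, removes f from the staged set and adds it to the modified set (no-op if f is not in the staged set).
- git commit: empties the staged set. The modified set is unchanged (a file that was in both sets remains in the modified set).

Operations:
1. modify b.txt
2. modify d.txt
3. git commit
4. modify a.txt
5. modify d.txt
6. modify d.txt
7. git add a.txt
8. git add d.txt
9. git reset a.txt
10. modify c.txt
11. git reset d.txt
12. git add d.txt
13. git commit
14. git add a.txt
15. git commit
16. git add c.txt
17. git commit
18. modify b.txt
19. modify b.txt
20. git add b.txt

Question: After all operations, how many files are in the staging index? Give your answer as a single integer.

After op 1 (modify b.txt): modified={b.txt} staged={none}
After op 2 (modify d.txt): modified={b.txt, d.txt} staged={none}
After op 3 (git commit): modified={b.txt, d.txt} staged={none}
After op 4 (modify a.txt): modified={a.txt, b.txt, d.txt} staged={none}
After op 5 (modify d.txt): modified={a.txt, b.txt, d.txt} staged={none}
After op 6 (modify d.txt): modified={a.txt, b.txt, d.txt} staged={none}
After op 7 (git add a.txt): modified={b.txt, d.txt} staged={a.txt}
After op 8 (git add d.txt): modified={b.txt} staged={a.txt, d.txt}
After op 9 (git reset a.txt): modified={a.txt, b.txt} staged={d.txt}
After op 10 (modify c.txt): modified={a.txt, b.txt, c.txt} staged={d.txt}
After op 11 (git reset d.txt): modified={a.txt, b.txt, c.txt, d.txt} staged={none}
After op 12 (git add d.txt): modified={a.txt, b.txt, c.txt} staged={d.txt}
After op 13 (git commit): modified={a.txt, b.txt, c.txt} staged={none}
After op 14 (git add a.txt): modified={b.txt, c.txt} staged={a.txt}
After op 15 (git commit): modified={b.txt, c.txt} staged={none}
After op 16 (git add c.txt): modified={b.txt} staged={c.txt}
After op 17 (git commit): modified={b.txt} staged={none}
After op 18 (modify b.txt): modified={b.txt} staged={none}
After op 19 (modify b.txt): modified={b.txt} staged={none}
After op 20 (git add b.txt): modified={none} staged={b.txt}
Final staged set: {b.txt} -> count=1

Answer: 1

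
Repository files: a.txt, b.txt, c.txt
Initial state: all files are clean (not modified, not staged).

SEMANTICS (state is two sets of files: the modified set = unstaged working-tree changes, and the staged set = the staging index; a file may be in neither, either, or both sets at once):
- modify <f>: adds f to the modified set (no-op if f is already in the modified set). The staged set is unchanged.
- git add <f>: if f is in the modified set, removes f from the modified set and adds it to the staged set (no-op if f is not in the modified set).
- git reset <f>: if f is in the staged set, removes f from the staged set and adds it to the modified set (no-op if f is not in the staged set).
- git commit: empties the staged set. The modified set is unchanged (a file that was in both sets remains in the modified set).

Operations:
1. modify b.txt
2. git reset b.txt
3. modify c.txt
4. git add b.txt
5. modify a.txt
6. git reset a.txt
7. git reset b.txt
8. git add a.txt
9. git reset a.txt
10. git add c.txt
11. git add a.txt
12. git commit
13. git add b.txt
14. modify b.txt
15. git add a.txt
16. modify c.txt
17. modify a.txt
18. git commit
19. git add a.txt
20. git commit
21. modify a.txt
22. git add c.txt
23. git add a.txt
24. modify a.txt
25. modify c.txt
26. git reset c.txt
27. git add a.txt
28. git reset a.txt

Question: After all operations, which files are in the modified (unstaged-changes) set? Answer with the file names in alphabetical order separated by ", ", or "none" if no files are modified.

Answer: a.txt, b.txt, c.txt

Derivation:
After op 1 (modify b.txt): modified={b.txt} staged={none}
After op 2 (git reset b.txt): modified={b.txt} staged={none}
After op 3 (modify c.txt): modified={b.txt, c.txt} staged={none}
After op 4 (git add b.txt): modified={c.txt} staged={b.txt}
After op 5 (modify a.txt): modified={a.txt, c.txt} staged={b.txt}
After op 6 (git reset a.txt): modified={a.txt, c.txt} staged={b.txt}
After op 7 (git reset b.txt): modified={a.txt, b.txt, c.txt} staged={none}
After op 8 (git add a.txt): modified={b.txt, c.txt} staged={a.txt}
After op 9 (git reset a.txt): modified={a.txt, b.txt, c.txt} staged={none}
After op 10 (git add c.txt): modified={a.txt, b.txt} staged={c.txt}
After op 11 (git add a.txt): modified={b.txt} staged={a.txt, c.txt}
After op 12 (git commit): modified={b.txt} staged={none}
After op 13 (git add b.txt): modified={none} staged={b.txt}
After op 14 (modify b.txt): modified={b.txt} staged={b.txt}
After op 15 (git add a.txt): modified={b.txt} staged={b.txt}
After op 16 (modify c.txt): modified={b.txt, c.txt} staged={b.txt}
After op 17 (modify a.txt): modified={a.txt, b.txt, c.txt} staged={b.txt}
After op 18 (git commit): modified={a.txt, b.txt, c.txt} staged={none}
After op 19 (git add a.txt): modified={b.txt, c.txt} staged={a.txt}
After op 20 (git commit): modified={b.txt, c.txt} staged={none}
After op 21 (modify a.txt): modified={a.txt, b.txt, c.txt} staged={none}
After op 22 (git add c.txt): modified={a.txt, b.txt} staged={c.txt}
After op 23 (git add a.txt): modified={b.txt} staged={a.txt, c.txt}
After op 24 (modify a.txt): modified={a.txt, b.txt} staged={a.txt, c.txt}
After op 25 (modify c.txt): modified={a.txt, b.txt, c.txt} staged={a.txt, c.txt}
After op 26 (git reset c.txt): modified={a.txt, b.txt, c.txt} staged={a.txt}
After op 27 (git add a.txt): modified={b.txt, c.txt} staged={a.txt}
After op 28 (git reset a.txt): modified={a.txt, b.txt, c.txt} staged={none}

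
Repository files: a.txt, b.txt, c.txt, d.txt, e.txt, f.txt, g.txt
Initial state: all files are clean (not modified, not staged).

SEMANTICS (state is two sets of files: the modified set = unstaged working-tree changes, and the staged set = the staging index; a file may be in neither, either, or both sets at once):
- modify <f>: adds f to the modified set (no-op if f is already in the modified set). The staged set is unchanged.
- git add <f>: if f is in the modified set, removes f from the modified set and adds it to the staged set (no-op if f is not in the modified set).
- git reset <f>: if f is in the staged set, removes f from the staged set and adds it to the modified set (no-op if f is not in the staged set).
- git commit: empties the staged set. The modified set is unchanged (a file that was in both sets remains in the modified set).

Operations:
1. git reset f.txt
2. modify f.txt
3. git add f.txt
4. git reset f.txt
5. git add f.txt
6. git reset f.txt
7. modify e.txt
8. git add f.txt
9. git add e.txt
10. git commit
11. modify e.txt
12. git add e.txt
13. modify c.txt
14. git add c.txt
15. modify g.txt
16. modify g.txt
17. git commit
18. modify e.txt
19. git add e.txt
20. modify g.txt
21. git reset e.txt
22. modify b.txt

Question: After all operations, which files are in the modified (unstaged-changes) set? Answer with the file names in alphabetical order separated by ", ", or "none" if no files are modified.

After op 1 (git reset f.txt): modified={none} staged={none}
After op 2 (modify f.txt): modified={f.txt} staged={none}
After op 3 (git add f.txt): modified={none} staged={f.txt}
After op 4 (git reset f.txt): modified={f.txt} staged={none}
After op 5 (git add f.txt): modified={none} staged={f.txt}
After op 6 (git reset f.txt): modified={f.txt} staged={none}
After op 7 (modify e.txt): modified={e.txt, f.txt} staged={none}
After op 8 (git add f.txt): modified={e.txt} staged={f.txt}
After op 9 (git add e.txt): modified={none} staged={e.txt, f.txt}
After op 10 (git commit): modified={none} staged={none}
After op 11 (modify e.txt): modified={e.txt} staged={none}
After op 12 (git add e.txt): modified={none} staged={e.txt}
After op 13 (modify c.txt): modified={c.txt} staged={e.txt}
After op 14 (git add c.txt): modified={none} staged={c.txt, e.txt}
After op 15 (modify g.txt): modified={g.txt} staged={c.txt, e.txt}
After op 16 (modify g.txt): modified={g.txt} staged={c.txt, e.txt}
After op 17 (git commit): modified={g.txt} staged={none}
After op 18 (modify e.txt): modified={e.txt, g.txt} staged={none}
After op 19 (git add e.txt): modified={g.txt} staged={e.txt}
After op 20 (modify g.txt): modified={g.txt} staged={e.txt}
After op 21 (git reset e.txt): modified={e.txt, g.txt} staged={none}
After op 22 (modify b.txt): modified={b.txt, e.txt, g.txt} staged={none}

Answer: b.txt, e.txt, g.txt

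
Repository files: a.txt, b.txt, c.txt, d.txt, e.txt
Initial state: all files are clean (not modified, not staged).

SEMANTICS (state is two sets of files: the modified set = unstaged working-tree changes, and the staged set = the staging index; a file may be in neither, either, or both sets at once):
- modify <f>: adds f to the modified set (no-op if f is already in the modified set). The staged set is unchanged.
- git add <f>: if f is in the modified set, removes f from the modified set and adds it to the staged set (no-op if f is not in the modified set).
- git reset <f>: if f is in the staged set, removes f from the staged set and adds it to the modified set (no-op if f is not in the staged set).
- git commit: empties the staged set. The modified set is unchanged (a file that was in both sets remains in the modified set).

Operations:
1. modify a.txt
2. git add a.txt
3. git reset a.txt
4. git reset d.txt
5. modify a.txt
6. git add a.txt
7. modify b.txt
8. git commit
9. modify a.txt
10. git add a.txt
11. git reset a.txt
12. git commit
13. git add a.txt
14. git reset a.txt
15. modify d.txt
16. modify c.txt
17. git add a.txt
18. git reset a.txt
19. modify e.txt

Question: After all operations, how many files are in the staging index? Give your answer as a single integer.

After op 1 (modify a.txt): modified={a.txt} staged={none}
After op 2 (git add a.txt): modified={none} staged={a.txt}
After op 3 (git reset a.txt): modified={a.txt} staged={none}
After op 4 (git reset d.txt): modified={a.txt} staged={none}
After op 5 (modify a.txt): modified={a.txt} staged={none}
After op 6 (git add a.txt): modified={none} staged={a.txt}
After op 7 (modify b.txt): modified={b.txt} staged={a.txt}
After op 8 (git commit): modified={b.txt} staged={none}
After op 9 (modify a.txt): modified={a.txt, b.txt} staged={none}
After op 10 (git add a.txt): modified={b.txt} staged={a.txt}
After op 11 (git reset a.txt): modified={a.txt, b.txt} staged={none}
After op 12 (git commit): modified={a.txt, b.txt} staged={none}
After op 13 (git add a.txt): modified={b.txt} staged={a.txt}
After op 14 (git reset a.txt): modified={a.txt, b.txt} staged={none}
After op 15 (modify d.txt): modified={a.txt, b.txt, d.txt} staged={none}
After op 16 (modify c.txt): modified={a.txt, b.txt, c.txt, d.txt} staged={none}
After op 17 (git add a.txt): modified={b.txt, c.txt, d.txt} staged={a.txt}
After op 18 (git reset a.txt): modified={a.txt, b.txt, c.txt, d.txt} staged={none}
After op 19 (modify e.txt): modified={a.txt, b.txt, c.txt, d.txt, e.txt} staged={none}
Final staged set: {none} -> count=0

Answer: 0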